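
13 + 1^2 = 14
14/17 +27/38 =991/646 = 1.53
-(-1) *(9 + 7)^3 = 4096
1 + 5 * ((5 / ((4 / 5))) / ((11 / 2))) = 147/22 = 6.68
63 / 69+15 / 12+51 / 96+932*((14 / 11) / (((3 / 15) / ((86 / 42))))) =295024799/24288 = 12146.94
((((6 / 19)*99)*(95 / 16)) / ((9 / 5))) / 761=825/6088 = 0.14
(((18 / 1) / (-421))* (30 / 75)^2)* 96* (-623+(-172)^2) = -200178432/10525 = -19019.33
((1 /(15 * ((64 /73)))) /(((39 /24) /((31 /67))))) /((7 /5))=2263/146328 = 0.02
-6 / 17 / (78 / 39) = -3/17 = -0.18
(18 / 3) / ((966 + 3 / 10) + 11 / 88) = 240/38657 = 0.01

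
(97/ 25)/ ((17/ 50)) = 194/17 = 11.41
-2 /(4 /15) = -15/2 = -7.50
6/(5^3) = 6/125 = 0.05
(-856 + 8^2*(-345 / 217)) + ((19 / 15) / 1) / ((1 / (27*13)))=-556769/1085 = -513.15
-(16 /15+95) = -1441/15 = -96.07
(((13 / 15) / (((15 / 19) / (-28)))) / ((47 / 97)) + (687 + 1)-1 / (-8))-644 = -1633841/84600 = -19.31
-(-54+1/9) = 485/9 = 53.89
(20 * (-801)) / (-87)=5340/29 = 184.14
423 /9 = 47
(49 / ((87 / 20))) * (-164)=-160720/87 = -1847.36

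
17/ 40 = 0.42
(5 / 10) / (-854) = -1/1708 = 0.00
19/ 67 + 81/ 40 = 6187/2680 = 2.31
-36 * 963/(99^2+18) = -3852/1091 = -3.53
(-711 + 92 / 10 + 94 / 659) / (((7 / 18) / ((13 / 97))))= -540998874/2237305 = -241.81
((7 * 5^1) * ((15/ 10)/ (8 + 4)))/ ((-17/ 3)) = -105/136 = -0.77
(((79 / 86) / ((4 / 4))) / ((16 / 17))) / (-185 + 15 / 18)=-237/44720 = -0.01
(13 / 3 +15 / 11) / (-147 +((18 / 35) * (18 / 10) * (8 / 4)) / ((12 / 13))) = -16450/418671 = -0.04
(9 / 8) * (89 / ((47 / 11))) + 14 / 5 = 49319/1880 = 26.23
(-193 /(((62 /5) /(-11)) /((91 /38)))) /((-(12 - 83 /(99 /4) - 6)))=-95630535/617272 = -154.92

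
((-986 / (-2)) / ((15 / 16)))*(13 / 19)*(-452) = -46349888/285 = -162631.19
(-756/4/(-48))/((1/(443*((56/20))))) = 195363/40 = 4884.08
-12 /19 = -0.63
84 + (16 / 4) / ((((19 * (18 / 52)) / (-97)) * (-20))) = 74342/855 = 86.95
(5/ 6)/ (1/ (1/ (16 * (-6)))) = -5/576 = -0.01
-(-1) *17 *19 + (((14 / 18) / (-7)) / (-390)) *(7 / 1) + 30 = 1239037/3510 = 353.00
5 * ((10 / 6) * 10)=250/3 = 83.33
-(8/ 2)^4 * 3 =-768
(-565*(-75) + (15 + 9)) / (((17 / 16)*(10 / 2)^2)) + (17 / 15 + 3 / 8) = 16296601/10200 = 1597.71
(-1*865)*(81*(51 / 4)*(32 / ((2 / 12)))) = -171519120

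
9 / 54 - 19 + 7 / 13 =-1427/78 = -18.29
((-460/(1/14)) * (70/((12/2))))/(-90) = 22540/27 = 834.81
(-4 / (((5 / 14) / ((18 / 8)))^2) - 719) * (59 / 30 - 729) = 638160.78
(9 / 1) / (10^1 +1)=9/11 = 0.82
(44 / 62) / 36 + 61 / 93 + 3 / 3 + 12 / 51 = 18127/9486 = 1.91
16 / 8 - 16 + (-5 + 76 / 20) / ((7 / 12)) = -562/35 = -16.06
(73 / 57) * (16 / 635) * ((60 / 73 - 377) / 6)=-219688/108585 = -2.02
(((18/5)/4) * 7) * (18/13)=567/65 = 8.72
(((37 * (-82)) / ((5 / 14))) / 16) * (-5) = 10619/4 = 2654.75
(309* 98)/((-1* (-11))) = 30282/11 = 2752.91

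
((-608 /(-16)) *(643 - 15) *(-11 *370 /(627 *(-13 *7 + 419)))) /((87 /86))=-4995740/10701 = -466.85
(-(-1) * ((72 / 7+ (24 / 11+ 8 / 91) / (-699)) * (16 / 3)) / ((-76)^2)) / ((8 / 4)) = 3597316/757774017 = 0.00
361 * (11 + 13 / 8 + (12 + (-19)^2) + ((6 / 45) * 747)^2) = 744077677/200 = 3720388.38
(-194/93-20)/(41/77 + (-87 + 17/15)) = 790790/3055391 = 0.26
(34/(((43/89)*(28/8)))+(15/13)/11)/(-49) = -869951/2109107 = -0.41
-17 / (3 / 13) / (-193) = 0.38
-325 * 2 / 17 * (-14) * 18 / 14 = 11700/17 = 688.24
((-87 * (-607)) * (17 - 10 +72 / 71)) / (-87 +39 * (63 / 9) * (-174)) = -345383/38837 = -8.89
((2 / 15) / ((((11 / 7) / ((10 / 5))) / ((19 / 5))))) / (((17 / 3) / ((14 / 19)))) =392/4675 = 0.08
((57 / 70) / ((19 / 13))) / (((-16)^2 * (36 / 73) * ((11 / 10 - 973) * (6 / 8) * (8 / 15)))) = -4745/417994752 = 0.00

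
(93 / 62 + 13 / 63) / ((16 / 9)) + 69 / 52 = 6659/2912 = 2.29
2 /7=0.29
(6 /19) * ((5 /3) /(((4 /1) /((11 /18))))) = 55/684 = 0.08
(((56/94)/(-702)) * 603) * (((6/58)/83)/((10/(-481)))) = 17353/565645 = 0.03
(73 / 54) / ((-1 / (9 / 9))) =-73/54 = -1.35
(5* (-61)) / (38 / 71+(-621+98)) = 4331/7419 = 0.58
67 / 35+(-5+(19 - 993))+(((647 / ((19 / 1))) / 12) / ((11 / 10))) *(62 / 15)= -63624443/65835 = -966.42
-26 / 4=-13/2 = -6.50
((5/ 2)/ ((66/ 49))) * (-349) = -85505/132 = -647.77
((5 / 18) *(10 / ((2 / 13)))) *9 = 162.50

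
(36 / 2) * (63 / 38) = 567/19 = 29.84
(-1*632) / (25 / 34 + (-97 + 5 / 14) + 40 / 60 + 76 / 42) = 32232/4765 = 6.76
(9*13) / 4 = 117/4 = 29.25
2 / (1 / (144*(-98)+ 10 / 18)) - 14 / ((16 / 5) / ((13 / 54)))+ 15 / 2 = -12189503/432 = -28216.44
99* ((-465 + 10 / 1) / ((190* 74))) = -9009/2812 = -3.20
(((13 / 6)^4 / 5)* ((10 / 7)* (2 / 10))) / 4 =28561/90720 = 0.31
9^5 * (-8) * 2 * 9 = -8503056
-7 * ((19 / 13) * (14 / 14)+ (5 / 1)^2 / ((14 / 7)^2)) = -2807/52 = -53.98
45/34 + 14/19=1331/646 = 2.06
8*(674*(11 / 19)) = 59312/19 = 3121.68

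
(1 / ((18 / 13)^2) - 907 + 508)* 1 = -129107/324 = -398.48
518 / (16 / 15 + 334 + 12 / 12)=7770/5041 = 1.54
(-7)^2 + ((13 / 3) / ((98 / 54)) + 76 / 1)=6242/49 = 127.39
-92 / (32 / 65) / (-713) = 0.26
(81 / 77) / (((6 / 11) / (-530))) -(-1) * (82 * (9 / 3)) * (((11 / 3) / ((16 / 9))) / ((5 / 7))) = -87309/280 = -311.82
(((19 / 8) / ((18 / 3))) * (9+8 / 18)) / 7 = 1615/3024 = 0.53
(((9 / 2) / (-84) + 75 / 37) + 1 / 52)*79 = 4240325/26936 = 157.42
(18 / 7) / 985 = 18/6895 = 0.00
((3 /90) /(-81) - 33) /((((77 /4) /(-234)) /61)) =24470.02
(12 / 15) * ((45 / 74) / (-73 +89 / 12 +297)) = 216/102749 = 0.00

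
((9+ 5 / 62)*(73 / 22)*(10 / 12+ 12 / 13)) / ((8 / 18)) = 119.08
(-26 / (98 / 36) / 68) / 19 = -117/15827 = -0.01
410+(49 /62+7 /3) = 76841/186 = 413.12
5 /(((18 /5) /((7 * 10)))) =875/9 = 97.22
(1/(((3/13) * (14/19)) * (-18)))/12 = -247/9072 = -0.03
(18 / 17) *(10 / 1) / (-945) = -4/357 = -0.01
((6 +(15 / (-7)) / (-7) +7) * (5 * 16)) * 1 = 1064.49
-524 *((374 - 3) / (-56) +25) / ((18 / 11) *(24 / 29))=-2047661/288 = -7109.93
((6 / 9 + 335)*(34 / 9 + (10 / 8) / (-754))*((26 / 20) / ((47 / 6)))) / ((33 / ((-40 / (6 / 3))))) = -103216493/809622 = -127.49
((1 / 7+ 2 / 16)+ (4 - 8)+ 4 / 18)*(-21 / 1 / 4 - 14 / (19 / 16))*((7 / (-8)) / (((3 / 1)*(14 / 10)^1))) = -1636325/131328 = -12.46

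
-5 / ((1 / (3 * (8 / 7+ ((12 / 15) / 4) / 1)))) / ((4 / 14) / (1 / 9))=-47/6 = -7.83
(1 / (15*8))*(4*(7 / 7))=1/30 = 0.03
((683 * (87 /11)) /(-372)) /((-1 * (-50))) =-19807/68200 = -0.29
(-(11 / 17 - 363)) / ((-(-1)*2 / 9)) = 27720/17 = 1630.59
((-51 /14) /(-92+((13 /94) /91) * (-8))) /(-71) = -2397/4298624 = 0.00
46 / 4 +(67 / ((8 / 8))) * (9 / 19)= 1643/38 = 43.24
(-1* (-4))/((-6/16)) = -32/3 = -10.67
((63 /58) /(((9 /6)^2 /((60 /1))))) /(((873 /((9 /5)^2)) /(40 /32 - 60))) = -17766/2813 = -6.32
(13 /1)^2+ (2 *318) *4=2713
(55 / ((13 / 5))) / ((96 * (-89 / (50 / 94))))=-6875/5220384 = 0.00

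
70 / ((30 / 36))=84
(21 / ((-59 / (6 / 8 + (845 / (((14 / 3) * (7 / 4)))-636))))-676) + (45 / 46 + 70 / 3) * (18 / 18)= -52709255/113988 = -462.41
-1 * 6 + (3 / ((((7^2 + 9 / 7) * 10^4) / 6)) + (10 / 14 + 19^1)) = 168960441/12320000 = 13.71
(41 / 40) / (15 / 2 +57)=41/2580 = 0.02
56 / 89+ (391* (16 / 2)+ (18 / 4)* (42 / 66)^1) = 6131463/1958 = 3131.49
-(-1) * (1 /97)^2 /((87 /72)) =24/272861 = 0.00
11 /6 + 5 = 41/6 = 6.83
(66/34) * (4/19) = 132/323 = 0.41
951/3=317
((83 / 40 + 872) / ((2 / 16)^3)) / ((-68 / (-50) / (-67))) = -374803360/17 = -22047256.47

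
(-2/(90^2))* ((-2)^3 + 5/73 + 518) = -7447/59130 = -0.13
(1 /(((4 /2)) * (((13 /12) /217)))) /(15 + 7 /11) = 7161/1118 = 6.41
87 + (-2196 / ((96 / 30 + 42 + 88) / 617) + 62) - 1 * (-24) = -369969/37 = -9999.16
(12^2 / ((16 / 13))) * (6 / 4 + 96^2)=2156895/2 = 1078447.50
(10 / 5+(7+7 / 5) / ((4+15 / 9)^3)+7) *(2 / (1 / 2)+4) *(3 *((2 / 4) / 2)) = 1333314/24565 = 54.28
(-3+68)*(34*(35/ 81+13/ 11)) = 3177980/891 = 3566.76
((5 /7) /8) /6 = 5/336 = 0.01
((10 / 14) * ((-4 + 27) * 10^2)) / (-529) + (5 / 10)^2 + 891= 571965/644 = 888.14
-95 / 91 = -1.04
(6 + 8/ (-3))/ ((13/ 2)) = 20/39 = 0.51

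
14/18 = 7/9 = 0.78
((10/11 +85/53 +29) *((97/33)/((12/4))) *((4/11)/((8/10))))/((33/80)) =237611200/6983757 = 34.02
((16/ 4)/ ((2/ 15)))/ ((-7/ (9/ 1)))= -270/7 = -38.57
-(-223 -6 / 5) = 1121/5 = 224.20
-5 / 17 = -0.29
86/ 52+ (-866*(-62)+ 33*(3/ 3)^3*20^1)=54353.65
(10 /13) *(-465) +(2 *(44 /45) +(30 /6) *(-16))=-254906/585 = -435.74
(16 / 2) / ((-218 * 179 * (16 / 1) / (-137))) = 137/78044 = 0.00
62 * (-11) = -682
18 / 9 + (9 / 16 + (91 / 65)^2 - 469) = -185791/400 = -464.48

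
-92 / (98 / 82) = -3772/49 = -76.98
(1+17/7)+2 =38/7 = 5.43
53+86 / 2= 96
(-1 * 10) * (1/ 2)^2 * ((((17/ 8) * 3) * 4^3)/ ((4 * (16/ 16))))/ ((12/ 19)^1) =-1615/4 = -403.75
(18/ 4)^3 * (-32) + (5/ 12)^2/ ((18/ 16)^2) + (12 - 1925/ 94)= -200393429/68526 = -2924.34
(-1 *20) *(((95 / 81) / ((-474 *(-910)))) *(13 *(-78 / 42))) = 1235/940653 = 0.00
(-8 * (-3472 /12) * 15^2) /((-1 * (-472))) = 65100/59 = 1103.39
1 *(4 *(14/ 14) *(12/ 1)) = 48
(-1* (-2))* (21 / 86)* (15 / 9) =35/43 = 0.81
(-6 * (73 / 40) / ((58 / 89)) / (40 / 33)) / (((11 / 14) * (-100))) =409311/2320000 = 0.18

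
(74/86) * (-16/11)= -592/473 = -1.25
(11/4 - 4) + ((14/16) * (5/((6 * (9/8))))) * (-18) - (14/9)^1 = -521/36 = -14.47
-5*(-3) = 15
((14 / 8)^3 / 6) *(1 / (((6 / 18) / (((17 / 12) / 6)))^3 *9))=0.04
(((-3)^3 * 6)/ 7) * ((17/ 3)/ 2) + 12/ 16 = -1815/28 = -64.82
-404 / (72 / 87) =-2929/6 = -488.17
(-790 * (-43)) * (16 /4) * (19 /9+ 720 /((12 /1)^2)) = 8696320/9 = 966257.78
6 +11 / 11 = 7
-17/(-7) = 17/7 = 2.43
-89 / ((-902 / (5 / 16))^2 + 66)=-2225/208284274 = 0.00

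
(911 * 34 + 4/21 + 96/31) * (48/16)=92931.86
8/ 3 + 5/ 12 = 37/12 = 3.08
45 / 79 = 0.57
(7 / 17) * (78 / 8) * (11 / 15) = 1001/340 = 2.94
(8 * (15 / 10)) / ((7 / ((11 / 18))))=22/21 = 1.05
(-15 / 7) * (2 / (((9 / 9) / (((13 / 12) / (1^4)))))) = -65/14 = -4.64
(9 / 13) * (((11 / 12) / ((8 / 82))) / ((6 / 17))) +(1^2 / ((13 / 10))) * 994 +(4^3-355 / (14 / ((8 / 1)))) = 1875877/2912 = 644.19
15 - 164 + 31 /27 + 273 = 3379/27 = 125.15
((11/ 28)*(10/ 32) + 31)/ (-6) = -13943/2688 = -5.19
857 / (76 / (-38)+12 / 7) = -5999/2 = -2999.50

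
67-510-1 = -444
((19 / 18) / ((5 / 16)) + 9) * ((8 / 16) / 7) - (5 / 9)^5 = 3435727/4133430 = 0.83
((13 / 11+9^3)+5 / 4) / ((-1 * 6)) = -121.91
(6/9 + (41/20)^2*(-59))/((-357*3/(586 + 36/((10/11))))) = 974993/6750 = 144.44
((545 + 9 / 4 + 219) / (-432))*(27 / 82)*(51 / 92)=-156315/482816 = -0.32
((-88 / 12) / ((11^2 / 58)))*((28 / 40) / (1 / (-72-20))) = 37352/165 = 226.38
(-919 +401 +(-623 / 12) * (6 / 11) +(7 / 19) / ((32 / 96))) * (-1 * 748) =7748566/19 = 407819.26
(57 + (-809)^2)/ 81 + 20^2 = 686938/81 = 8480.72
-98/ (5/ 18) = -1764/5 = -352.80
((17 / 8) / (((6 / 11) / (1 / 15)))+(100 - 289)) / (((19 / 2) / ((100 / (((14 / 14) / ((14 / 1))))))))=-27814.36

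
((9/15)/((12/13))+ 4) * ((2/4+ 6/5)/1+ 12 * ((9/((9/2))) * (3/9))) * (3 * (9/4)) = 243567/800 = 304.46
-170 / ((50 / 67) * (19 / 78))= -935.18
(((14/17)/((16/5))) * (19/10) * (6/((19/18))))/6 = 63/136 = 0.46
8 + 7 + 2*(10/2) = 25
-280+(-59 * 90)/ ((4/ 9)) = -12227.50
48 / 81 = 16/27 = 0.59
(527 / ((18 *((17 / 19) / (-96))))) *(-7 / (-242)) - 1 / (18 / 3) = -91.03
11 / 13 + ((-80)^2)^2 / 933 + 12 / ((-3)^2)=177502145/4043 = 43903.57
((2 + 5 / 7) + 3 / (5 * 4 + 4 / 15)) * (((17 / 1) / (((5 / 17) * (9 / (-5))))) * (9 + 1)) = -919.12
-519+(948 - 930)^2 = -195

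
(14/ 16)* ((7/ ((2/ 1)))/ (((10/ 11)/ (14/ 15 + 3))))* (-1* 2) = -31801/1200 = -26.50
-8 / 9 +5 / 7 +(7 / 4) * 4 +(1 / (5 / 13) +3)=12.43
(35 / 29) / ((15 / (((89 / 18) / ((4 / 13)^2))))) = 105287/25056 = 4.20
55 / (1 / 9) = 495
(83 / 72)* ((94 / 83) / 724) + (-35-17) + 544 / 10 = 313003/130320 = 2.40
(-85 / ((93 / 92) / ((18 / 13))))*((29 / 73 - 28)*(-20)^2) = 93840000/73 = 1285479.45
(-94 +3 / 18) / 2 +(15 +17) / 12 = -177/4 = -44.25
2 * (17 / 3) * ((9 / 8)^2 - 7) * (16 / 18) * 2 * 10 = -31195/27 = -1155.37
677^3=310288733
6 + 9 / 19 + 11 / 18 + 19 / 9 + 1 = 3487/342 = 10.20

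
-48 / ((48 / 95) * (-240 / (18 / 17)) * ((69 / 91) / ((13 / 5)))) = 22477/15640 = 1.44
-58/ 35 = -1.66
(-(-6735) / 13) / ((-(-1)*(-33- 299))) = -6735/4316 = -1.56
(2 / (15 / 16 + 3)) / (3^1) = 32/189 = 0.17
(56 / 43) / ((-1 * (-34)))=28/731 = 0.04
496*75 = 37200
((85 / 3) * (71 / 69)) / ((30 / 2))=1207/621 = 1.94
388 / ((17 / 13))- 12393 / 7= -175373/119 = -1473.72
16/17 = 0.94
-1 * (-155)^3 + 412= 3724287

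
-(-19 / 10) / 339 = 19/3390 = 0.01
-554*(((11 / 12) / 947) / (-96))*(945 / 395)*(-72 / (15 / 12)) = -575883/748130 = -0.77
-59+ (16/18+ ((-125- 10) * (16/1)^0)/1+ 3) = -1711/9 = -190.11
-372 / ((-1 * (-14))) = -26.57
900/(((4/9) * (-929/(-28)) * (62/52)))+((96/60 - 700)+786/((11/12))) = 333014652/1583945 = 210.24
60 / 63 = 20/21 = 0.95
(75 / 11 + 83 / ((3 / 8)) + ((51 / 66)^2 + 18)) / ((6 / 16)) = 716558/1089 = 658.00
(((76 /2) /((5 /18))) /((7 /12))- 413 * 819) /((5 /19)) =-224778303/175 = -1284447.45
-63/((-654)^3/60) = 35/2590058 = 0.00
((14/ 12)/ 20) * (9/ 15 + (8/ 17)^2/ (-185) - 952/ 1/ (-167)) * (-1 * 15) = -78743259/14285848 = -5.51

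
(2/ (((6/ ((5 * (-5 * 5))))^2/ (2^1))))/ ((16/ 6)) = 15625/24 = 651.04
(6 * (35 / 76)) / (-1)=-105/38 = -2.76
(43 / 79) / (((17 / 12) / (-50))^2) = 15480000/22831 = 678.03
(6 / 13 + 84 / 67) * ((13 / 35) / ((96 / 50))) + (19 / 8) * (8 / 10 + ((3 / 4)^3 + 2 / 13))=56176853/15608320 = 3.60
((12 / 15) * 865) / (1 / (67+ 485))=381984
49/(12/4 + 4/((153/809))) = 7497/3695 = 2.03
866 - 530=336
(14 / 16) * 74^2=9583/2 = 4791.50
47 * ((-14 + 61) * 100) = 220900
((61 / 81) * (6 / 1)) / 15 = 122/405 = 0.30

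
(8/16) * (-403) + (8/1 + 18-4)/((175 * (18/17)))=-634351/3150 = -201.38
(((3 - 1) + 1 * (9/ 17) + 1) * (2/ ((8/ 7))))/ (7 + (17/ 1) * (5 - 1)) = 7/85 = 0.08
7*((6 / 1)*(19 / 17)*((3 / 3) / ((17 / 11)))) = 8778/289 = 30.37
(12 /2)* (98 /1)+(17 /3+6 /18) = 594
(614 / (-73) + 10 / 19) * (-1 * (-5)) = -54680/1387 = -39.42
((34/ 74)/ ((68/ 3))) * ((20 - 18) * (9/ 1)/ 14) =27/1036 = 0.03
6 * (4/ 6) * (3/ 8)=3/2 = 1.50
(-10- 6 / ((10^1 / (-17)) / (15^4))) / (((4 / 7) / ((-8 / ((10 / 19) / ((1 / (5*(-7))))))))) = 1962187/5 = 392437.40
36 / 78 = 6/13 = 0.46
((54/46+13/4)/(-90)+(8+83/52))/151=1027639/16253640 = 0.06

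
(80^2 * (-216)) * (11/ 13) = -15206400/13 = -1169723.08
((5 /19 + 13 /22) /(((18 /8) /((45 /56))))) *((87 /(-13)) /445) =-4437/967252 = 0.00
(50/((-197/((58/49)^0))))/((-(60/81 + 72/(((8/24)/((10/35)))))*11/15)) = 70875/12789634 = 0.01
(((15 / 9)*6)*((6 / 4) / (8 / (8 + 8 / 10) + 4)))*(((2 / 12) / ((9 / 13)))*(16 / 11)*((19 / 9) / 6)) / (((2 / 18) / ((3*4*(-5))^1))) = -49400/243 = -203.29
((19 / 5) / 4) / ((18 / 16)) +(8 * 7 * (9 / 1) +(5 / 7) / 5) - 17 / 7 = 158306/315 = 502.56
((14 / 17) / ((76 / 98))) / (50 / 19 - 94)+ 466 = 1964607/4216 = 465.99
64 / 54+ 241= 6539/27 = 242.19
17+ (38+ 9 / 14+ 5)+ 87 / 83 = 71685/1162 = 61.69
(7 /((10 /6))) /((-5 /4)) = -84/25 = -3.36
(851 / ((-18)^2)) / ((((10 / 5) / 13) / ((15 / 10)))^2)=249.69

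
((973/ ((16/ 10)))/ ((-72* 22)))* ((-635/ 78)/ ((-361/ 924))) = -21624925/2703168 = -8.00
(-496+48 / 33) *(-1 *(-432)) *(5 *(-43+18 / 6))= 470016000/11 = 42728727.27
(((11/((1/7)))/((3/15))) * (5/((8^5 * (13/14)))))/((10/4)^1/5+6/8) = 2695/53248 = 0.05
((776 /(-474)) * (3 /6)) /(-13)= 194/3081 = 0.06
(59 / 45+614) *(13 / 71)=359957/3195 = 112.66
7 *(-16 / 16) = -7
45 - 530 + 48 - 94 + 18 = -513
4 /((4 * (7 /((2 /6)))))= 1/21 = 0.05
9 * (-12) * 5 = -540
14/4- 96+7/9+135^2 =326399/18 = 18133.28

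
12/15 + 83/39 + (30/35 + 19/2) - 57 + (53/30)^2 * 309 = 8378449/9100 = 920.71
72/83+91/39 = 797/249 = 3.20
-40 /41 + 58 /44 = 309/902 = 0.34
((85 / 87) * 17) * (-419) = -605455/87 = -6959.25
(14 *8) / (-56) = -2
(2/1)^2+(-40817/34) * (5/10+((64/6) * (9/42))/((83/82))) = -1097987/332 = -3307.19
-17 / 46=-0.37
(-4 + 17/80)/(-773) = 303/61840 = 0.00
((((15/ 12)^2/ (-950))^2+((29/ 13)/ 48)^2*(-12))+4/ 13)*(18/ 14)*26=158431425/16819712 = 9.42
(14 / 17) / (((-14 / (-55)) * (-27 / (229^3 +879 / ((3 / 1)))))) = -220170170/153 = -1439020.72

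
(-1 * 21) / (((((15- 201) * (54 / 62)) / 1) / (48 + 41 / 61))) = 20783/3294 = 6.31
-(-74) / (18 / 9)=37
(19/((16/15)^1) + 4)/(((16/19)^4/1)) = 45482029/1048576 = 43.38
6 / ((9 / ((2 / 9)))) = 4/27 = 0.15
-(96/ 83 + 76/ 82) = -7090/3403 = -2.08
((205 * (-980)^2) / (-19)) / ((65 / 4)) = -157505600/247 = -637674.49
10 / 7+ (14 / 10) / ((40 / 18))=1441/700 = 2.06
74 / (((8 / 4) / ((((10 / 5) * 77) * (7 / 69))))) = 39886/69 = 578.06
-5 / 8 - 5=-45/8 = -5.62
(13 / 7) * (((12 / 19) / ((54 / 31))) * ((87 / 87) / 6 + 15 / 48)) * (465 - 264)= 621023/9576 = 64.85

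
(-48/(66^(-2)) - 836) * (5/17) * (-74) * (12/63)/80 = 3883594/357 = 10878.41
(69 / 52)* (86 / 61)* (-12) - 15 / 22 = -23.13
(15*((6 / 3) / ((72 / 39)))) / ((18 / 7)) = 455/72 = 6.32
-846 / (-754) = 423/377 = 1.12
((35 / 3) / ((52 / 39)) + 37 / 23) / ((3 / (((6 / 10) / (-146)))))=-953/67160 = -0.01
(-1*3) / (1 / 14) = -42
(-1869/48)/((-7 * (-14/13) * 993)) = -1157/222432 = -0.01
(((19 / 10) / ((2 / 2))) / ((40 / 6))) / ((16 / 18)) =513/1600 = 0.32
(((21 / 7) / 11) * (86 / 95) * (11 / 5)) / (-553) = -258/262675 = 0.00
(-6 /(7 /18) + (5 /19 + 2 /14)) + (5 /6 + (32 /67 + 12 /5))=-3023933/267330 = -11.31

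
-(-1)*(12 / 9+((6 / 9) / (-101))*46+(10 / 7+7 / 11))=24067/7777 = 3.09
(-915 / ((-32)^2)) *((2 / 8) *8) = -915/512 = -1.79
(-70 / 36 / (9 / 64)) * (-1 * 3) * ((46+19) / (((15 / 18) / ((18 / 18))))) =29120/9 = 3235.56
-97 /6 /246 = -97/1476 = -0.07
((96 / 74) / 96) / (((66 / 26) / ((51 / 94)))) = 221/76516 = 0.00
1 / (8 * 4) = 1/32 = 0.03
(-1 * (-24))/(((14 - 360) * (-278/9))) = 54/24047 = 0.00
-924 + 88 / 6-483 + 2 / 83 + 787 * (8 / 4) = 45241/249 = 181.69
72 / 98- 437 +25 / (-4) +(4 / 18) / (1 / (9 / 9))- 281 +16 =-1247665/1764 = -707.29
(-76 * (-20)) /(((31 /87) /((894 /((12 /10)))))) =98518800/31 = 3178025.81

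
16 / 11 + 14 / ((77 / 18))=52/11 = 4.73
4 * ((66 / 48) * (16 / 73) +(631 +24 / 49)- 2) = 9011052/3577 = 2519.16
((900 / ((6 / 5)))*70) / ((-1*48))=-1093.75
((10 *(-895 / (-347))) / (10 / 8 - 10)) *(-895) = 6408200/2429 = 2638.21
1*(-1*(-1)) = 1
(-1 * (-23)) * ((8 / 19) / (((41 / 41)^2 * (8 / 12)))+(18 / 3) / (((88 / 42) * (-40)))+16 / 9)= 8091101/150480 = 53.77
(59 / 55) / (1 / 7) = 413/55 = 7.51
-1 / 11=-0.09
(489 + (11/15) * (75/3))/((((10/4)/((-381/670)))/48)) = -9278112/1675 = -5539.17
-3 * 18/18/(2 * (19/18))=-27/19 = -1.42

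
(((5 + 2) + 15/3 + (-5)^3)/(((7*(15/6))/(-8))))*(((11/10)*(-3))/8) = -3729/175 = -21.31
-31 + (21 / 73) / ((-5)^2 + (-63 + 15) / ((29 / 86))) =-7701598/248419 = -31.00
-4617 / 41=-112.61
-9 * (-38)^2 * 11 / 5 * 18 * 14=-36024912/5 = -7204982.40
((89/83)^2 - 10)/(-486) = 20323/1116018 = 0.02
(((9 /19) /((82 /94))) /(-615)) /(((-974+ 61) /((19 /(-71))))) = -141/544837315 = 0.00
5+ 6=11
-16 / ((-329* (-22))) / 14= -4/25333 = 0.00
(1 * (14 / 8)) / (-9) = -7/36 = -0.19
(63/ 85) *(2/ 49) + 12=7158/595 = 12.03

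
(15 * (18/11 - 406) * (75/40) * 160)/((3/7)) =-46704000/11 = -4245818.18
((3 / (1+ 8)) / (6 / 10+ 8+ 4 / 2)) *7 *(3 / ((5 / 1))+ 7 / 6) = 7/18 = 0.39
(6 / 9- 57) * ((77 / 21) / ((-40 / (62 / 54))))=57629/9720 = 5.93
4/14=2/7 = 0.29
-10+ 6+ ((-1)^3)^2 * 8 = 4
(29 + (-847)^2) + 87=717525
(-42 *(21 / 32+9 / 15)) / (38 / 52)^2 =-713349/7220 = -98.80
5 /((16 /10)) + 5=65/8 = 8.12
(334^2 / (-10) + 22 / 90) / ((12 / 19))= -9537829/540 = -17662.65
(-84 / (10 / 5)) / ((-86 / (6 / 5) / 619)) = 77994/215 = 362.76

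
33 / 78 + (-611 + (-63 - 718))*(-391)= 14151083/26 = 544272.42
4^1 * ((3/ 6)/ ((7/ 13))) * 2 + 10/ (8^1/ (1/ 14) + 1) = 5946/791 = 7.52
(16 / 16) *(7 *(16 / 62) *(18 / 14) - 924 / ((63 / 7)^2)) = -7604/837 = -9.08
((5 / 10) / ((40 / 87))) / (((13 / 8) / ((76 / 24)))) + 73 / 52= 229/65 = 3.52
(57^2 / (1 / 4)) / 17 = 12996/17 = 764.47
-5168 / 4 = -1292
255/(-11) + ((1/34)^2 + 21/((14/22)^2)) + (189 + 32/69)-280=-379933739/6141828 = -61.86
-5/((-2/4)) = 10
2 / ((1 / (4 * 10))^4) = 5120000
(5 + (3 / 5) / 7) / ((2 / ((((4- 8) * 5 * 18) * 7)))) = -6408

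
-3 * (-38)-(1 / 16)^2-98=4095/256 = 16.00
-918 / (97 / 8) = -7344/97 = -75.71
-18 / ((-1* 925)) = 18/925 = 0.02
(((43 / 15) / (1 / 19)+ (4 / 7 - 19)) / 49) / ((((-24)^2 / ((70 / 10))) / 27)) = 473/1960 = 0.24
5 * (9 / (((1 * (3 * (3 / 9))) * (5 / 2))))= 18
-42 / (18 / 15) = -35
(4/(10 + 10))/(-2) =-1/10 = -0.10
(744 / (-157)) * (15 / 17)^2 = -167400/45373 = -3.69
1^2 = 1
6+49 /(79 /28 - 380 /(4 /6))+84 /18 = 504076/47643 = 10.58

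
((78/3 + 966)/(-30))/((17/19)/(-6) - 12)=18848/6925 = 2.72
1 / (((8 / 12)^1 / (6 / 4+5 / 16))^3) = 658503/32768 = 20.10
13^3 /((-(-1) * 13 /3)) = 507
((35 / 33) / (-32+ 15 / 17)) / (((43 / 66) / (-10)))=11900/22747 = 0.52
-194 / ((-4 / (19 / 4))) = 1843/8 = 230.38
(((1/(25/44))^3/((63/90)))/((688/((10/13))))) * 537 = 11435952/2445625 = 4.68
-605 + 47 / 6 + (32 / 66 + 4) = -13039/22 = -592.68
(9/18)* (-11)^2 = 121/2 = 60.50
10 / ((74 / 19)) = 95/37 = 2.57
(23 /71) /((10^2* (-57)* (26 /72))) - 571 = -250340744/438425 = -571.00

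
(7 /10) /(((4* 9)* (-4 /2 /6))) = -7/120 = -0.06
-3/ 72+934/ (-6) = -3737/24 = -155.71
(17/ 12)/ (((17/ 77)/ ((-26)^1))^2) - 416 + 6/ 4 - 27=1958969/102 = 19205.58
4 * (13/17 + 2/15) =3.59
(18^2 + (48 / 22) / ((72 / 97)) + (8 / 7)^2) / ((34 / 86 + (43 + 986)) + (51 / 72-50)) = 182585912/545180713 = 0.33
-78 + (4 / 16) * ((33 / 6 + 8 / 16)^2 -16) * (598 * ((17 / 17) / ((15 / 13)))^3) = 1261156/675 = 1868.38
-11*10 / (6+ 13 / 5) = -550/43 = -12.79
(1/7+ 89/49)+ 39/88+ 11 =57791/4312 = 13.40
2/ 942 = 1/471 = 0.00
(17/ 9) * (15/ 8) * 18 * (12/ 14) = 765/14 = 54.64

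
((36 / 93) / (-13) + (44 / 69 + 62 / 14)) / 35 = 196069/1362543 = 0.14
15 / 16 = 0.94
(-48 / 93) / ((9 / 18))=-32/31 = -1.03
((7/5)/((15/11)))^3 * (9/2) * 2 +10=925283/46875 = 19.74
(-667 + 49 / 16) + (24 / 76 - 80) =-743.62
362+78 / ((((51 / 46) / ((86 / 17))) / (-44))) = -4421046/289 = -15297.74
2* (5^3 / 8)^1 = 125/4 = 31.25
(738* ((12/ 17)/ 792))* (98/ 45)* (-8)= -32144/2805 = -11.46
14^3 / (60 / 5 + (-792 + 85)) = -2744/695 = -3.95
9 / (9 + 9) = 1/2 = 0.50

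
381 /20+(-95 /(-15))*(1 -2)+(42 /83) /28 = 63419/4980 = 12.73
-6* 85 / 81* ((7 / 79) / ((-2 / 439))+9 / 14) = 1768000/14931 = 118.41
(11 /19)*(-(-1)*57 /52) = 33/52 = 0.63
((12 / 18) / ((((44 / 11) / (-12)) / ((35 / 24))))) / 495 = -7/1188 = -0.01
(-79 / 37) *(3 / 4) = -237/148 = -1.60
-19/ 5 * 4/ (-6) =38/15 = 2.53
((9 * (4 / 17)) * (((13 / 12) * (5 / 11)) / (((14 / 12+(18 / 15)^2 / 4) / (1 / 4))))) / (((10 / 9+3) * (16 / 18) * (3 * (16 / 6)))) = 1184625/202809728 = 0.01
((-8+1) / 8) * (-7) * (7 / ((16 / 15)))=5145/128 = 40.20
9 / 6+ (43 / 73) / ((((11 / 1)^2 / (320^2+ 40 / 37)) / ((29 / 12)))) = 215025739/178266 = 1206.21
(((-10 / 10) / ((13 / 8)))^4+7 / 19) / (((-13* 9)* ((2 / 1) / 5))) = -1388755/126982206 = -0.01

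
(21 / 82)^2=441/6724 = 0.07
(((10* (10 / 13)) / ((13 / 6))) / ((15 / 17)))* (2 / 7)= 1360/1183 = 1.15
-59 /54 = -1.09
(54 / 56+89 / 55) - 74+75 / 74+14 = -56.40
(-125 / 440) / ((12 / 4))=-25/264 = -0.09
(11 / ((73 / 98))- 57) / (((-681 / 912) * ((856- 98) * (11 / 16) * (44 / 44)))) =7497856/69084499 = 0.11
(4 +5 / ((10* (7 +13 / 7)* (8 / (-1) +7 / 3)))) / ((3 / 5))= 42055/6324 = 6.65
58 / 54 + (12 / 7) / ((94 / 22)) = 13105/8883 = 1.48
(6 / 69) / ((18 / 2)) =2/207 = 0.01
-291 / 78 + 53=1281/26 = 49.27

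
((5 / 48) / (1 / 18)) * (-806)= -6045/4 = -1511.25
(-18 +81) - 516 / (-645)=319/5 = 63.80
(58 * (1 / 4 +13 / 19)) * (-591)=-1216869/38 = -32022.87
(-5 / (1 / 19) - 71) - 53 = -219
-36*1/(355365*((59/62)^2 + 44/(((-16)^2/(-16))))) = 7688/139974325 = 0.00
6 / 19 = 0.32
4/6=2/3 = 0.67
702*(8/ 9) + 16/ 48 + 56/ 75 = 15627/25 = 625.08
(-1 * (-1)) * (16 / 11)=1.45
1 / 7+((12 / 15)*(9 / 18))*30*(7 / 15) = 201/35 = 5.74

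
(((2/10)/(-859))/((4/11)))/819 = -11/14070420 = 0.00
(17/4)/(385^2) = 17/592900 = 0.00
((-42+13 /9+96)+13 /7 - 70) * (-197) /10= 15760/63 = 250.16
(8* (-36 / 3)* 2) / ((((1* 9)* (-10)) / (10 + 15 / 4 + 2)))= 168/5 = 33.60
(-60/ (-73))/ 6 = 10/73 = 0.14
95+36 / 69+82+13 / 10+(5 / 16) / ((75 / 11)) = 178.87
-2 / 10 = -1/5 = -0.20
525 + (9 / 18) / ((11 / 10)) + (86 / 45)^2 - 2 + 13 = 12030881/22275 = 540.11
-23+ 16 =-7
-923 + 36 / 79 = -72881/79 = -922.54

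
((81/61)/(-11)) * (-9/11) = 729/7381 = 0.10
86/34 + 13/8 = 565/136 = 4.15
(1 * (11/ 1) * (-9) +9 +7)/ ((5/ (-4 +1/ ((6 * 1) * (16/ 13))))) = 30793/480 = 64.15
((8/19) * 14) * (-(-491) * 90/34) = 2474640/323 = 7661.42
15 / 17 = 0.88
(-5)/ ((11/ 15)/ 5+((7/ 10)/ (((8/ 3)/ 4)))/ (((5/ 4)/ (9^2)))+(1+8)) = -375/5789 = -0.06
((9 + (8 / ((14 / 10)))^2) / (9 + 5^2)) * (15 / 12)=10205/6664 = 1.53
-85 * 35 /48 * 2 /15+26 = 1277/72 = 17.74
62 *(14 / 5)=868/5 = 173.60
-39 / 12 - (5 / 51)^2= -33913/10404 = -3.26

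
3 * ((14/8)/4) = 21/16 = 1.31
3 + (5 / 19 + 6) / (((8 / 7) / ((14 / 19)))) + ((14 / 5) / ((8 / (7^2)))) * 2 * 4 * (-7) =-6883273/7220 = -953.36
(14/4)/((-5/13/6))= -273/5 = -54.60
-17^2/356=-289/356 = -0.81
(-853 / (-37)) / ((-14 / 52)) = -22178/259 = -85.63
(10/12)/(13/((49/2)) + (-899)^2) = 49/47522250 = 0.00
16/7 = 2.29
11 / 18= 0.61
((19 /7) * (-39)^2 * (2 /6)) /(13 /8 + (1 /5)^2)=642200/777 = 826.51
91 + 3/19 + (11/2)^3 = 39145/152 = 257.53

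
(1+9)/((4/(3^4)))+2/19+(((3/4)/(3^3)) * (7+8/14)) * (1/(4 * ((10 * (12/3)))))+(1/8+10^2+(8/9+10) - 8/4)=311.62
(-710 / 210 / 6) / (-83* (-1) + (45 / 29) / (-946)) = -973907/143449551 = -0.01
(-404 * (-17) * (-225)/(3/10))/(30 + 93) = -41878.05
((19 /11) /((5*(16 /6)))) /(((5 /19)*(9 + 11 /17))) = 0.05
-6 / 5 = -1.20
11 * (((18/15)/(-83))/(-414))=11/28635 = 0.00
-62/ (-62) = 1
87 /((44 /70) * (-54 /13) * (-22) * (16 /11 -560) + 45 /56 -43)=-316680/116938747 = 0.00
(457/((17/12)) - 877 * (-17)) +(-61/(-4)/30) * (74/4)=62183249/4080 = 15240.99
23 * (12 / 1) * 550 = 151800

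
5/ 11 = 0.45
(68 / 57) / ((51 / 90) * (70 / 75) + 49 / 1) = 0.02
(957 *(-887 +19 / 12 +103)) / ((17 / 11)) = -32946001/68 = -484500.01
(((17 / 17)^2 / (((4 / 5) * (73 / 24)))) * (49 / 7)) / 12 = 35/146 = 0.24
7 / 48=0.15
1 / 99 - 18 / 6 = -296/99 = -2.99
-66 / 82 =-33/41 = -0.80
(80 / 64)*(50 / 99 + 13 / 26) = 995/792 = 1.26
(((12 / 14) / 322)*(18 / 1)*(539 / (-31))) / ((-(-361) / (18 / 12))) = -891/257393 = 0.00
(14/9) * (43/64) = 1.05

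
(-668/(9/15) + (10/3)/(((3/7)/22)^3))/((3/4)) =145729840/243 = 599711.28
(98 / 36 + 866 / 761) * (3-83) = -2115080/6849 = -308.82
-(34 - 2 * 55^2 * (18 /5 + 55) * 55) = 19499116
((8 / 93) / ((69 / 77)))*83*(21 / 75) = 357896/160425 = 2.23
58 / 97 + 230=22368/97 = 230.60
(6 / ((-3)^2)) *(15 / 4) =5/2 = 2.50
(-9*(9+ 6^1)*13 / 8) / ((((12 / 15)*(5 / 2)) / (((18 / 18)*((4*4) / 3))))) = -585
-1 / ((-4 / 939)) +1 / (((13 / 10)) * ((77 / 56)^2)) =1479607/6292 = 235.16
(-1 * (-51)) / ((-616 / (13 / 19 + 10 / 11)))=-16983/128744 = -0.13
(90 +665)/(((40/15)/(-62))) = -70215/4 = -17553.75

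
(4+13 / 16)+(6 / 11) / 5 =4331/880 = 4.92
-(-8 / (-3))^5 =-134.85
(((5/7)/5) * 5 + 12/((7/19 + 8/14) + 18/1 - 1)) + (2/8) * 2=31453/16702 = 1.88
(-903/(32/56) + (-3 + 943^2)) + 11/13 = 46158663/52 = 887666.60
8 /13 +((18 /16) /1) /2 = 245/208 = 1.18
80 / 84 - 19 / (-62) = 1639/1302 = 1.26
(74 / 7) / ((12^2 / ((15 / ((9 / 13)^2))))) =31265/13608 = 2.30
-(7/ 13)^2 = -49/169 = -0.29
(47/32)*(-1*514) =-12079/16 = -754.94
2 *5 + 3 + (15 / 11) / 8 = 1159/88 = 13.17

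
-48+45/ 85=-807/17 = -47.47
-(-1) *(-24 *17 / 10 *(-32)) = 6528/5 = 1305.60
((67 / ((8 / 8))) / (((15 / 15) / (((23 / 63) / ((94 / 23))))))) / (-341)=-35443/2019402 = -0.02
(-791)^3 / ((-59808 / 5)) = 353509765/8544 = 41375.21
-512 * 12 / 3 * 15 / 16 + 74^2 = 3556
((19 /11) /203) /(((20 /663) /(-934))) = -5882799/22330 = -263.45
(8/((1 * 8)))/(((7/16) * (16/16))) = 16/7 = 2.29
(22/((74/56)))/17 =616/629 = 0.98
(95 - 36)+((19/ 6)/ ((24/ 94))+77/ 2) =7913/72 = 109.90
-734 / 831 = -0.88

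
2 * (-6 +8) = 4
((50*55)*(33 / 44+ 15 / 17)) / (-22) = -13875/68 = -204.04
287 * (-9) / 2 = -2583/2 = -1291.50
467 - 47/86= 40115/86 = 466.45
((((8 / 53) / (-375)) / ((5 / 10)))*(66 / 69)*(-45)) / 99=32/91425 = 0.00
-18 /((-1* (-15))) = -6/5 = -1.20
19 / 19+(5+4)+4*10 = 50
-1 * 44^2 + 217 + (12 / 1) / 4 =-1716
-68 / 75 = -0.91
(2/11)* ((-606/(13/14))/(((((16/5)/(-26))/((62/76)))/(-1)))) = -786.50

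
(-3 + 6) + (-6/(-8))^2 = 57/16 = 3.56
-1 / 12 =-0.08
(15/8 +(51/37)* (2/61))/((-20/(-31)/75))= 16122015/72224 = 223.22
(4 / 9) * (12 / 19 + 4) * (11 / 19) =3872/3249 = 1.19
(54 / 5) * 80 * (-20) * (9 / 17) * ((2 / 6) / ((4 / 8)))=-103680/17 = -6098.82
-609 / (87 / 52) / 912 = -0.40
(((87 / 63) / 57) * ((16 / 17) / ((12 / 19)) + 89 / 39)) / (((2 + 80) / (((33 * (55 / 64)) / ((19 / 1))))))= 1070245/643353984 = 0.00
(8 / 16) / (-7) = -1/14 = -0.07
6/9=2/3 = 0.67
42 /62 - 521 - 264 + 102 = -21152/31 = -682.32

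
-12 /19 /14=-6/133 = -0.05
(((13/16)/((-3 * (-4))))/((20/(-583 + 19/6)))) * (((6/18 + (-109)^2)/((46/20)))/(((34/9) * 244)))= -403017797/36635136 = -11.00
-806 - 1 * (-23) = -783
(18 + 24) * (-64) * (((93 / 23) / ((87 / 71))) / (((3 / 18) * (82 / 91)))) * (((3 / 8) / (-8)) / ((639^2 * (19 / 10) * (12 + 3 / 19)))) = 56420/192222063 = 0.00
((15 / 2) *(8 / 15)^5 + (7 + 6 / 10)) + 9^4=332551759/50625 = 6568.92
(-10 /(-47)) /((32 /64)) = 20/47 = 0.43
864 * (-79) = -68256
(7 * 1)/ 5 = 7/5 = 1.40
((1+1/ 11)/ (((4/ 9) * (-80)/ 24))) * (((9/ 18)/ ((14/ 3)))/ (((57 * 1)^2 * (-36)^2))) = -1/53370240 = 0.00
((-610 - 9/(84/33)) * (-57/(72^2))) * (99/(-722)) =-188969/204288 = -0.93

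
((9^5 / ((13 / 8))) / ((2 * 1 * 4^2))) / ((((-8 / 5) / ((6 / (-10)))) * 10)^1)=177147/4160 = 42.58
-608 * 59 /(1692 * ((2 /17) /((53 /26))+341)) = -8080168/129984939 = -0.06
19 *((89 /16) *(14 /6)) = 11837/48 = 246.60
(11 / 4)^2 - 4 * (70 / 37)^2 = -147951/21904 = -6.75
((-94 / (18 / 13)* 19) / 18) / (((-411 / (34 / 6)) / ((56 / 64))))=1381471/1597968 = 0.86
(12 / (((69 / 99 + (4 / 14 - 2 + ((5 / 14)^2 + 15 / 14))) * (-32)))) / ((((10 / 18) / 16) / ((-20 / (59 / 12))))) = 241.83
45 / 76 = 0.59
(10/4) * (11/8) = 55/16 = 3.44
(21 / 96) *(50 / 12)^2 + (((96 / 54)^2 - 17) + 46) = 372815/10368 = 35.96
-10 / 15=-2/3 = -0.67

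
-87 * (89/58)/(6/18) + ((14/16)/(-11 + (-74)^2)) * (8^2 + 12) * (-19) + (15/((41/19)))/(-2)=-181137197/448130 = -404.21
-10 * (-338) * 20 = 67600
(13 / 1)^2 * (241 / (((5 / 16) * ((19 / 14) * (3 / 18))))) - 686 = 54674606/95 = 575522.17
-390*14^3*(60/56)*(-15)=17199000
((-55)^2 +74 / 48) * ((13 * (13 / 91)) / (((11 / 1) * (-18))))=-944281/33264 = -28.39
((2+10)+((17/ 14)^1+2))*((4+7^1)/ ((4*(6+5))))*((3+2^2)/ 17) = 213/136 = 1.57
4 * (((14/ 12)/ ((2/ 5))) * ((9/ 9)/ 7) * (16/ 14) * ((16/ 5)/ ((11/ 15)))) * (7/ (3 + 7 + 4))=320/77 = 4.16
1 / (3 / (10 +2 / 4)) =7/2 = 3.50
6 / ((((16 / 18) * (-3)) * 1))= -9/4 = -2.25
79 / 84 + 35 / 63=377/252 = 1.50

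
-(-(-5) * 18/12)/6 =-5/4 = -1.25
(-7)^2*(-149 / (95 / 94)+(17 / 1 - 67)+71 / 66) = -60326399/6270 = -9621.44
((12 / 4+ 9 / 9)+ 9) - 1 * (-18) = 31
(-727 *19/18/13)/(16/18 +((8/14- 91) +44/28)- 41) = 96691/211250 = 0.46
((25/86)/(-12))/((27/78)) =-325/4644 = -0.07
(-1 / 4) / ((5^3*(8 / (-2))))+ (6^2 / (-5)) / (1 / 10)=-143999/2000 = -72.00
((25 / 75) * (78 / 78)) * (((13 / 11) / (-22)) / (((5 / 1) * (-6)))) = 13/21780 = 0.00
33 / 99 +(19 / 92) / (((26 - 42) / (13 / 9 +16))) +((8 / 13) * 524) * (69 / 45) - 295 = 199.55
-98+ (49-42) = -91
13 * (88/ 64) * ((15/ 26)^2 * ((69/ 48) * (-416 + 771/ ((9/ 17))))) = 59220975/6656 = 8897.38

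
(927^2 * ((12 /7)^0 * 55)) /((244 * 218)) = 47263095/53192 = 888.54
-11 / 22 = -1/2 = -0.50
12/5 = 2.40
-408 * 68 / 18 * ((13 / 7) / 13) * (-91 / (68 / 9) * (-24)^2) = 1527552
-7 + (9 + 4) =6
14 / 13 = 1.08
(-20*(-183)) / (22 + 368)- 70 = -788/13 = -60.62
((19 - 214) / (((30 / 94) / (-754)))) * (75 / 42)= 822667.86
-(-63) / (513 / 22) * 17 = 2618/57 = 45.93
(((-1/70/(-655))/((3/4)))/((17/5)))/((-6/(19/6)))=-19/4209030 = 0.00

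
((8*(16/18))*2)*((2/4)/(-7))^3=-0.01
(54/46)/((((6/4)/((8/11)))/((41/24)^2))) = 1681/1012 = 1.66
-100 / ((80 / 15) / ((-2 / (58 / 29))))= 75/4 = 18.75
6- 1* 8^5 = -32762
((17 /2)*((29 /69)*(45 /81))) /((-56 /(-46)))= 2465/1512 = 1.63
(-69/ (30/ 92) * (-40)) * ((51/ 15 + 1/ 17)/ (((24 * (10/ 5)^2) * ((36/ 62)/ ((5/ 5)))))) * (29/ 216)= 23302979/330480 = 70.51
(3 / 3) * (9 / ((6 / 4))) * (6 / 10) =18/5 = 3.60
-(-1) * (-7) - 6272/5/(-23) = 5467/115 = 47.54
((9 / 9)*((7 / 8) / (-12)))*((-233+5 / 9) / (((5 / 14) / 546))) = 2332057/90 = 25911.74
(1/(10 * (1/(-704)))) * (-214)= 75328/5 = 15065.60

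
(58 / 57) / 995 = 58/56715 = 0.00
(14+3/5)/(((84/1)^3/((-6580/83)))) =-3431/1756944 = 0.00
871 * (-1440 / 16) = -78390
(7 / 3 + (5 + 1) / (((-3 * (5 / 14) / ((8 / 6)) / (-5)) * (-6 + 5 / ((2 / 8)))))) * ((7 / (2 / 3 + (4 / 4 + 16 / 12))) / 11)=35/33 = 1.06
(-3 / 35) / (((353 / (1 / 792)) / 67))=-67/3261720 = 0.00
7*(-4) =-28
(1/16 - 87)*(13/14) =-18083/224 = -80.73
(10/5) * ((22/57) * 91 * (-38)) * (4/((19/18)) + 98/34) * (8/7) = -19722560/969 = -20353.52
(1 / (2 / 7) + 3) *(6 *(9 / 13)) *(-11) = -297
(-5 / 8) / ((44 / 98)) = -245/176 = -1.39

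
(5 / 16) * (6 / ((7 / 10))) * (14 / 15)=5/2 = 2.50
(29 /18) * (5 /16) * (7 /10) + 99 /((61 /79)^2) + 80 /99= 438012793/2619584 = 167.21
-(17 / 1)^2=-289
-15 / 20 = -3/4 = -0.75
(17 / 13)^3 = 4913/2197 = 2.24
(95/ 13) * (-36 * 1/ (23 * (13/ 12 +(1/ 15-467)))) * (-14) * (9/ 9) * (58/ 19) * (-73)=76.60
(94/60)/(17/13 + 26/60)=611/679 = 0.90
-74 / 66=-37/33 = -1.12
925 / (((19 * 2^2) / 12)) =146.05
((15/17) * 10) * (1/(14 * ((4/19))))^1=1425/476 = 2.99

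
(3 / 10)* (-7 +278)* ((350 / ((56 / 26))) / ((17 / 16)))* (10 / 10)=211380/17 = 12434.12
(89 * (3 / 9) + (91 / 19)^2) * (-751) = -42785972/1083 = -39506.90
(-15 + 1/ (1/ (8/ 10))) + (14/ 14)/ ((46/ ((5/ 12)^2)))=-14.20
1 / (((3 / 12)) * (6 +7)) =4/13 = 0.31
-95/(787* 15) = -0.01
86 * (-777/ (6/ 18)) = -200466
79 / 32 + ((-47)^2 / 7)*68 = 21461.33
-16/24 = -2/3 = -0.67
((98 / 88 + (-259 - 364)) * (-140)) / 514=957705/5654 = 169.39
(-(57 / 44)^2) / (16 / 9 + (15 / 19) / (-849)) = -157228857/166470832 = -0.94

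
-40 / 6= -20/3 = -6.67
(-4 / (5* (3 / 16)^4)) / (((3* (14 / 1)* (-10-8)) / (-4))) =-3.42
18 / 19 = 0.95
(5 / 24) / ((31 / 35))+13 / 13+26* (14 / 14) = 20263/744 = 27.24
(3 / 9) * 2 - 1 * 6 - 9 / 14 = -251/42 = -5.98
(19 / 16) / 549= 19/8784 = 0.00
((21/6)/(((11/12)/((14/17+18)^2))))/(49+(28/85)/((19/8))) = 19456000/706673 = 27.53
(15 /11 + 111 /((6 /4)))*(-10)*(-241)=1997890/11 = 181626.36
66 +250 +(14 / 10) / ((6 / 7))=9529/30 = 317.63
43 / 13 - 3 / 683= 29330/8879 = 3.30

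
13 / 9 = 1.44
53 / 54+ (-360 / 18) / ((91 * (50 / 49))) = 2689/3510 = 0.77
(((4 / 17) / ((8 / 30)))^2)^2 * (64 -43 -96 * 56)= -15946875/4913 = -3245.85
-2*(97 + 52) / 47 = -298/47 = -6.34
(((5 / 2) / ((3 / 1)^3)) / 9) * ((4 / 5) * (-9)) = -2/27 = -0.07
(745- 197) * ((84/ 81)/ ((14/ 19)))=20824/27 = 771.26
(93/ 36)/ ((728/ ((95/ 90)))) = 589/157248 = 0.00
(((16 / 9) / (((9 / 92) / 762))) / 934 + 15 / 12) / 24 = 810821/1210464 = 0.67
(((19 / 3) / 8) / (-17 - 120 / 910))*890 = -769405/18708 = -41.13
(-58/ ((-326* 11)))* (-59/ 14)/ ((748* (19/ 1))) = -1711/356749624 = 0.00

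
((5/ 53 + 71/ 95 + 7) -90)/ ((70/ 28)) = -827334/25175 = -32.86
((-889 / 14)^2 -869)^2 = 160098409/16 = 10006150.56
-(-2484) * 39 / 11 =8806.91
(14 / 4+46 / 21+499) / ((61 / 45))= 317955/854 = 372.31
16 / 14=8/7 = 1.14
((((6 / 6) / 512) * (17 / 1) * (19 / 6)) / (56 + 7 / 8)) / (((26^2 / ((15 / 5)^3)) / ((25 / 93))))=4845/244095488 = 0.00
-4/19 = -0.21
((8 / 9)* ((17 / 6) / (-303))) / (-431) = 68/3526011 = 0.00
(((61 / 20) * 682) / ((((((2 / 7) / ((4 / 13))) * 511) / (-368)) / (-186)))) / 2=711893424/4745 = 150030.23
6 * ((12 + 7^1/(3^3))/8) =9.19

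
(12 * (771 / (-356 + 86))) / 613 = -514/9195 = -0.06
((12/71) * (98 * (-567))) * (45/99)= -4268.83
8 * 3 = 24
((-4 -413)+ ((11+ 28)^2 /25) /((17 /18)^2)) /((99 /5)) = -840007/47685 = -17.62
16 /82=8/41 = 0.20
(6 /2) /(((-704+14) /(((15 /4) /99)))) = -1/6072 = 0.00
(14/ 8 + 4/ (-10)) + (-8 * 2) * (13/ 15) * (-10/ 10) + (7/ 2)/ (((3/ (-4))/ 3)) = 73/60 = 1.22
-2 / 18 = -1/9 = -0.11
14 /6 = 7/3 = 2.33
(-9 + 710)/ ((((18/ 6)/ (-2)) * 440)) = -701/660 = -1.06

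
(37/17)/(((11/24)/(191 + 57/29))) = 4969248/5423 = 916.33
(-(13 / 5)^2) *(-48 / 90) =1352/375 = 3.61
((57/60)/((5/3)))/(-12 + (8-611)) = -19/20500 = 0.00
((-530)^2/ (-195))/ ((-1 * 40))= 2809/78 = 36.01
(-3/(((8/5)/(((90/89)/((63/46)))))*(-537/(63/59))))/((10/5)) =5175/3759716 = 0.00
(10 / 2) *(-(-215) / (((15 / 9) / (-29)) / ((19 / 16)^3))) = -128297595/4096 = -31322.66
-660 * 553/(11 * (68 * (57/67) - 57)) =-741020/19 = -39001.05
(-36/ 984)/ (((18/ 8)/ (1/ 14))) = -1/861 = 0.00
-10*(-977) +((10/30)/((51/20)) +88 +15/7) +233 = 10809896/1071 = 10093.27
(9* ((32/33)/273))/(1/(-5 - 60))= -160/77 = -2.08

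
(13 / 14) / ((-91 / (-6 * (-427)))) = -183/7 = -26.14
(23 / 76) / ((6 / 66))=3.33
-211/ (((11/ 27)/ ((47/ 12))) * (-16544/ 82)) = 10.05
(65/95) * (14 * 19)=182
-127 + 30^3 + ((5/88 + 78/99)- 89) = 7071199/264 = 26784.84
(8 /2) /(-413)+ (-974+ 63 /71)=-28534867/29323 = -973.12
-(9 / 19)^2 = -81/361 = -0.22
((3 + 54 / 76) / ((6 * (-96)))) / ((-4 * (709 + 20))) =47/21275136 = 0.00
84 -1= 83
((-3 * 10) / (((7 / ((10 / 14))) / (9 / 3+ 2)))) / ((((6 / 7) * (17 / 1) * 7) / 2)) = -250/833 = -0.30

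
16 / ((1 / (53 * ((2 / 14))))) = 848/7 = 121.14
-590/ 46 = -295/23 = -12.83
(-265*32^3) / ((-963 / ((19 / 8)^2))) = 48980480/963 = 50862.39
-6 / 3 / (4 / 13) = -13/2 = -6.50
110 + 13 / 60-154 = -2627/60 = -43.78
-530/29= -18.28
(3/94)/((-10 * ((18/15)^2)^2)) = -125/81216 = 0.00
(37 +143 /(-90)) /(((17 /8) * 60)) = 3187/11475 = 0.28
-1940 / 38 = -970/19 = -51.05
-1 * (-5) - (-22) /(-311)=1533/311 = 4.93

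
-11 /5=-2.20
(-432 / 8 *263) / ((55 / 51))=-724302/55 = -13169.13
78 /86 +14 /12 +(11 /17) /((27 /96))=57557/13158 = 4.37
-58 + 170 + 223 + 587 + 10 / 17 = 922.59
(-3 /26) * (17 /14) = -0.14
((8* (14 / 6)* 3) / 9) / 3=56/27 = 2.07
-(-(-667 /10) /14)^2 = -444889/19600 = -22.70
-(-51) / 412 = 51/412 = 0.12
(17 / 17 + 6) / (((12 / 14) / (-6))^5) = -117649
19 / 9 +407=3682/9 = 409.11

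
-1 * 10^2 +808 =708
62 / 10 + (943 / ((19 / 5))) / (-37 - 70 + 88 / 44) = 3.84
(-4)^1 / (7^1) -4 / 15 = -88/105 = -0.84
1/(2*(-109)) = -1/218 = 0.00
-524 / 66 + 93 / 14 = -599/462 = -1.30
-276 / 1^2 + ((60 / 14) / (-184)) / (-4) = -710961/2576 = -275.99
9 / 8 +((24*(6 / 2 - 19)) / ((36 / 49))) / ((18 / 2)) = -12301/216 = -56.95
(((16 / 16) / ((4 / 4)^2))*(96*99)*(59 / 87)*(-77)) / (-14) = 1028016/29 = 35448.83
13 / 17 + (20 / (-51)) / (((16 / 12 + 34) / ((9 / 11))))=7489/9911 = 0.76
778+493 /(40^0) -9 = 1262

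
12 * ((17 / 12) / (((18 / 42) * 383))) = 119/1149 = 0.10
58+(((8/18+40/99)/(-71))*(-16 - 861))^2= 921396778/5489649 = 167.84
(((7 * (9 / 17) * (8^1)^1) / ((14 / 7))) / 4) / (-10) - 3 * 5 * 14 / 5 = -42.37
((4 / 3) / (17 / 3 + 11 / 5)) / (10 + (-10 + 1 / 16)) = 160/59 = 2.71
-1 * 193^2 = -37249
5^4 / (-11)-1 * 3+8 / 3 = -1886/33 = -57.15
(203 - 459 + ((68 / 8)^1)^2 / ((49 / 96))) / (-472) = 701/2891 = 0.24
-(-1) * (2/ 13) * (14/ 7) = 4/13 = 0.31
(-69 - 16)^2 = 7225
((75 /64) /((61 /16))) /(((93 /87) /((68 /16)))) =36975/30256 = 1.22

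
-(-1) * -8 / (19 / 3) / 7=-24/133 = -0.18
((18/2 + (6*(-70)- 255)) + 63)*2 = -1206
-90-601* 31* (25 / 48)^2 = -11851735/2304 = -5143.98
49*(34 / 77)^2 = 1156/121 = 9.55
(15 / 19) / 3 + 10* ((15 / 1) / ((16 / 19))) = 27115/152 = 178.39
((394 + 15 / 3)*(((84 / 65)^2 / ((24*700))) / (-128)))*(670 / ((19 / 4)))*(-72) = 265923/84500 = 3.15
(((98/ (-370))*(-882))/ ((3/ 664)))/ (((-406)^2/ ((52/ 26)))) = 97608/155585 = 0.63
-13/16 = -0.81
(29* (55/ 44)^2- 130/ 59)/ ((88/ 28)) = 284865/20768 = 13.72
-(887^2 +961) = -787730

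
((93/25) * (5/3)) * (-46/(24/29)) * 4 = -20677/15 = -1378.47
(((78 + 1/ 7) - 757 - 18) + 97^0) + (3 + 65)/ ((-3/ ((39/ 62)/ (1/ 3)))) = -160283/217 = -738.63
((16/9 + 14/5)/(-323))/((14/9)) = -103/11305 = -0.01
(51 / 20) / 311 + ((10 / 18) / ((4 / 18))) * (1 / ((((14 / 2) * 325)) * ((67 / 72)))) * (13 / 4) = 0.01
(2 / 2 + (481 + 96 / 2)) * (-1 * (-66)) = 34980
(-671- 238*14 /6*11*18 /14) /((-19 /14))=119350/19 = 6281.58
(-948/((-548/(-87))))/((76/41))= -845379/10412 = -81.19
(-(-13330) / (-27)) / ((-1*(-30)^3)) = -1333/72900 = -0.02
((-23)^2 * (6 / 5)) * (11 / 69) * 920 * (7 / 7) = 93104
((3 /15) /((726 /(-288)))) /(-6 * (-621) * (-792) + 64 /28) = 21/781090090 = 0.00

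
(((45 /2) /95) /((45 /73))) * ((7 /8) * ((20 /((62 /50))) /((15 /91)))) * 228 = 7500.16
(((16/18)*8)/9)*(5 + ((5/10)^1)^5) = 322/81 = 3.98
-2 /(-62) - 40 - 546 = -18165/31 = -585.97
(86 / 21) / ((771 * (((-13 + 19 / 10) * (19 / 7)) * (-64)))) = 215/78049872 = 0.00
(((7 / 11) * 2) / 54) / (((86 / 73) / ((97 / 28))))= 7081/102168 = 0.07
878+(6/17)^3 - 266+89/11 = 33513949/54043 = 620.13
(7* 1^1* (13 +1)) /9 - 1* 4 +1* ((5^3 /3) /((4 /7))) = 2873/36 = 79.81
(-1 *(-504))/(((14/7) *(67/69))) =17388/67 = 259.52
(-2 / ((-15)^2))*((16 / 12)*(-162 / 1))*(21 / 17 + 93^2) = 7058592/425 = 16608.45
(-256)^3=-16777216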